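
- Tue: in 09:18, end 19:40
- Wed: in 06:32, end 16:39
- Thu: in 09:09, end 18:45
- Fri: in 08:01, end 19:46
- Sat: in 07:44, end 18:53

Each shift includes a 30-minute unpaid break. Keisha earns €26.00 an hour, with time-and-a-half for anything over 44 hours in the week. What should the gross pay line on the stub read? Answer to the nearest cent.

Tue: 09:18–19:40 = 10 h 22 min; less 30 min break → 9 h 52 min
Wed: 06:32–16:39 = 10 h 7 min; less 30 min break → 9 h 37 min
Thu: 09:09–18:45 = 9 h 36 min; less 30 min break → 9 h 6 min
Fri: 08:01–19:46 = 11 h 45 min; less 30 min break → 11 h 15 min
Sat: 07:44–18:53 = 11 h 9 min; less 30 min break → 10 h 39 min
Total worked: 50 h 29 min = 3029 min.
Regular 44 h 0 min = 2640 min at €26.00/h; overtime 6 h 29 min = 389 min at €39.00/h.
Pay = (2640 × €26.00 + 389 × €39.00) ÷ 60 = €1396.85.

€1396.85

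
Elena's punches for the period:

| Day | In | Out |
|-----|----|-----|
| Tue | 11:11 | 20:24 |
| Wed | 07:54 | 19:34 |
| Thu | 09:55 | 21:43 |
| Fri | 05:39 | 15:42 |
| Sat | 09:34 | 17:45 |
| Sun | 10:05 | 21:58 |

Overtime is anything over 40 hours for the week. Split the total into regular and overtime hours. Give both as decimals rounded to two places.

Regular 40.00 hours, overtime 22.80 hours

Tue: 11:11–20:24 = 9 h 13 min
Wed: 07:54–19:34 = 11 h 40 min
Thu: 09:55–21:43 = 11 h 48 min
Fri: 05:39–15:42 = 10 h 3 min
Sat: 09:34–17:45 = 8 h 11 min
Sun: 10:05–21:58 = 11 h 53 min
Total worked: 62 h 48 min = 62.80 h.
Threshold 40 h → overtime 22 h 48 min, regular 40 h 0 min.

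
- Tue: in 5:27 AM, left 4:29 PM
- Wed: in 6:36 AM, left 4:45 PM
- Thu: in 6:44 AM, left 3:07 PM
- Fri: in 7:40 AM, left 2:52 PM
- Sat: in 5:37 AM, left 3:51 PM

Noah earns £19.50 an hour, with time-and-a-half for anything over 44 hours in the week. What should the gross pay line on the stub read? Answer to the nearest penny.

Tue: 5:27 AM–4:29 PM = 11 h 2 min
Wed: 6:36 AM–4:45 PM = 10 h 9 min
Thu: 6:44 AM–3:07 PM = 8 h 23 min
Fri: 7:40 AM–2:52 PM = 7 h 12 min
Sat: 5:37 AM–3:51 PM = 10 h 14 min
Total worked: 47 h 0 min = 2820 min.
Regular 44 h 0 min = 2640 min at £19.50/h; overtime 3 h 0 min = 180 min at £29.25/h.
Pay = (2640 × £19.50 + 180 × £29.25) ÷ 60 = £945.75.

£945.75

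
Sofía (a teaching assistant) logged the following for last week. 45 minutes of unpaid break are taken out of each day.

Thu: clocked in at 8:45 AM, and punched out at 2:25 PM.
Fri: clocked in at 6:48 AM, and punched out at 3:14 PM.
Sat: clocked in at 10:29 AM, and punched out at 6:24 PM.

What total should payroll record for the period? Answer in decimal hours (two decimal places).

19.77 hours

Thu: 8:45 AM–2:25 PM = 5 h 40 min; less 45 min break → 4 h 55 min
Fri: 6:48 AM–3:14 PM = 8 h 26 min; less 45 min break → 7 h 41 min
Sat: 10:29 AM–6:24 PM = 7 h 55 min; less 45 min break → 7 h 10 min
Total: 4 h 55 min + 7 h 41 min + 7 h 10 min = 19 h 46 min.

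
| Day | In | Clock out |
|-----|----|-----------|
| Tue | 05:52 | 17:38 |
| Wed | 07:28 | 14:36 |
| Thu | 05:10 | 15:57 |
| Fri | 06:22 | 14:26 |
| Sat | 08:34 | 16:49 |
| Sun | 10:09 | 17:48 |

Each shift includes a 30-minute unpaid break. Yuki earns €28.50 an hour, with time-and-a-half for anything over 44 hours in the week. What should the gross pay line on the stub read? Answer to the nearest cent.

€1538.29

Tue: 05:52–17:38 = 11 h 46 min; less 30 min break → 11 h 16 min
Wed: 07:28–14:36 = 7 h 8 min; less 30 min break → 6 h 38 min
Thu: 05:10–15:57 = 10 h 47 min; less 30 min break → 10 h 17 min
Fri: 06:22–14:26 = 8 h 4 min; less 30 min break → 7 h 34 min
Sat: 08:34–16:49 = 8 h 15 min; less 30 min break → 7 h 45 min
Sun: 10:09–17:48 = 7 h 39 min; less 30 min break → 7 h 9 min
Total worked: 50 h 39 min = 3039 min.
Regular 44 h 0 min = 2640 min at €28.50/h; overtime 6 h 39 min = 399 min at €42.75/h.
Pay = (2640 × €28.50 + 399 × €42.75) ÷ 60 = €1538.29.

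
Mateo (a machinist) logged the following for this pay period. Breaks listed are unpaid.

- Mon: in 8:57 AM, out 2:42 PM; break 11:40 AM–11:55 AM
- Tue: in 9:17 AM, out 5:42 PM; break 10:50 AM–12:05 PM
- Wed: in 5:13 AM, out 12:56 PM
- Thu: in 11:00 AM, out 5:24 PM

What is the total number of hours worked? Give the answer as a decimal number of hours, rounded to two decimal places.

26.78 hours

Mon: 8:57 AM–2:42 PM = 5 h 45 min; less 15 min break → 5 h 30 min
Tue: 9:17 AM–5:42 PM = 8 h 25 min; less 75 min break → 7 h 10 min
Wed: 5:13 AM–12:56 PM = 7 h 43 min
Thu: 11:00 AM–5:24 PM = 6 h 24 min
Total: 5 h 30 min + 7 h 10 min + 7 h 43 min + 6 h 24 min = 26 h 47 min.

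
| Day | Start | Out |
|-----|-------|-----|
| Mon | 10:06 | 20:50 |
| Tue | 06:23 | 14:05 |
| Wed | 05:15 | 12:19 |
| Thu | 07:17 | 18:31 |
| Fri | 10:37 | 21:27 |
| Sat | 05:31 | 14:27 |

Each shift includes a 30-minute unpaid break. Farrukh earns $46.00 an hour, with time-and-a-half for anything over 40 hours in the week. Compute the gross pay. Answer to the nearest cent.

Mon: 10:06–20:50 = 10 h 44 min; less 30 min break → 10 h 14 min
Tue: 06:23–14:05 = 7 h 42 min; less 30 min break → 7 h 12 min
Wed: 05:15–12:19 = 7 h 4 min; less 30 min break → 6 h 34 min
Thu: 07:17–18:31 = 11 h 14 min; less 30 min break → 10 h 44 min
Fri: 10:37–21:27 = 10 h 50 min; less 30 min break → 10 h 20 min
Sat: 05:31–14:27 = 8 h 56 min; less 30 min break → 8 h 26 min
Total worked: 53 h 30 min = 3210 min.
Regular 40 h 0 min = 2400 min at $46.00/h; overtime 13 h 30 min = 810 min at $69.00/h.
Pay = (2400 × $46.00 + 810 × $69.00) ÷ 60 = $2771.50.

$2771.50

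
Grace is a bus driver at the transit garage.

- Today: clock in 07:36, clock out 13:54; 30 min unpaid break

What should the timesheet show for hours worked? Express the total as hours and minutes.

5 h 48 min

Today: 07:36–13:54 = 6 h 18 min; less 30 min break → 5 h 48 min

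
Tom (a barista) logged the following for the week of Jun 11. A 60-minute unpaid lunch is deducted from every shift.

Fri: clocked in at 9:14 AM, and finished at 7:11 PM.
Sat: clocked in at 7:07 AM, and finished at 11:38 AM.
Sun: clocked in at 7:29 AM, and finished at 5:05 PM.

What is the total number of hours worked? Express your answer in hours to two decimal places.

21.07 hours

Fri: 9:14 AM–7:11 PM = 9 h 57 min; less 60 min break → 8 h 57 min
Sat: 7:07 AM–11:38 AM = 4 h 31 min; less 60 min break → 3 h 31 min
Sun: 7:29 AM–5:05 PM = 9 h 36 min; less 60 min break → 8 h 36 min
Total: 8 h 57 min + 3 h 31 min + 8 h 36 min = 21 h 4 min.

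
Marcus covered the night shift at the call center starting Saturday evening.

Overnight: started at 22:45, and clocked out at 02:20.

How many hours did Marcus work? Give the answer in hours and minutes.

Overnight: 22:45 → midnight = 1 h 15 min; midnight → 02:20 = 2 h 20 min; span 3 h 35 min

3 h 35 min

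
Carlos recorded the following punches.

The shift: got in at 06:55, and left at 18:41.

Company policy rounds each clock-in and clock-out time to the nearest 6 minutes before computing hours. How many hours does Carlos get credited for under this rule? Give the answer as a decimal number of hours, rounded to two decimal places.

The shift: in 06:55→06:54, out 18:41→18:42; 11 h 48 min

11.80 hours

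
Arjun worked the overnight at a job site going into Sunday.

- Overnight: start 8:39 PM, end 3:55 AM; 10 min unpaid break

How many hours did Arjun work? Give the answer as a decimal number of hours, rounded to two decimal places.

7.10 hours

Overnight: 8:39 PM → midnight = 3 h 21 min; midnight → 3:55 AM = 3 h 55 min; span 7 h 16 min; less 10 min break → 7 h 6 min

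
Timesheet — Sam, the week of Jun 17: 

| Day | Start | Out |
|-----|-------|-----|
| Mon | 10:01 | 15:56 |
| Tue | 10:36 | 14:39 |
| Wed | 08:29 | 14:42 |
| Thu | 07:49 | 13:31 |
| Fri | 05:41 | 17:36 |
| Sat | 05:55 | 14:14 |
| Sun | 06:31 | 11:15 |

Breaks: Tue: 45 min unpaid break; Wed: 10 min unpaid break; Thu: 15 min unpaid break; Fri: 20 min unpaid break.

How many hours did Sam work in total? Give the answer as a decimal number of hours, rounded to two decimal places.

Mon: 10:01–15:56 = 5 h 55 min
Tue: 10:36–14:39 = 4 h 3 min; less 45 min break → 3 h 18 min
Wed: 08:29–14:42 = 6 h 13 min; less 10 min break → 6 h 3 min
Thu: 07:49–13:31 = 5 h 42 min; less 15 min break → 5 h 27 min
Fri: 05:41–17:36 = 11 h 55 min; less 20 min break → 11 h 35 min
Sat: 05:55–14:14 = 8 h 19 min
Sun: 06:31–11:15 = 4 h 44 min
Total: 5 h 55 min + 3 h 18 min + 6 h 3 min + 5 h 27 min + 11 h 35 min + 8 h 19 min + 4 h 44 min = 45 h 21 min.

45.35 hours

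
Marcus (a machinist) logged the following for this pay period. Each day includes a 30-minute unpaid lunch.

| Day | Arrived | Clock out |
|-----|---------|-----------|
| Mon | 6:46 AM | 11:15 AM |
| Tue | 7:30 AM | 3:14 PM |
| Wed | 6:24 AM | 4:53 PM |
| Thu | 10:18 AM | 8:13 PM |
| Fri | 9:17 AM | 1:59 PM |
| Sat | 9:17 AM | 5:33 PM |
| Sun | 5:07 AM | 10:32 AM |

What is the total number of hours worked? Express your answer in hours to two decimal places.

Mon: 6:46 AM–11:15 AM = 4 h 29 min; less 30 min break → 3 h 59 min
Tue: 7:30 AM–3:14 PM = 7 h 44 min; less 30 min break → 7 h 14 min
Wed: 6:24 AM–4:53 PM = 10 h 29 min; less 30 min break → 9 h 59 min
Thu: 10:18 AM–8:13 PM = 9 h 55 min; less 30 min break → 9 h 25 min
Fri: 9:17 AM–1:59 PM = 4 h 42 min; less 30 min break → 4 h 12 min
Sat: 9:17 AM–5:33 PM = 8 h 16 min; less 30 min break → 7 h 46 min
Sun: 5:07 AM–10:32 AM = 5 h 25 min; less 30 min break → 4 h 55 min
Total: 3 h 59 min + 7 h 14 min + 9 h 59 min + 9 h 25 min + 4 h 12 min + 7 h 46 min + 4 h 55 min = 47 h 30 min.

47.50 hours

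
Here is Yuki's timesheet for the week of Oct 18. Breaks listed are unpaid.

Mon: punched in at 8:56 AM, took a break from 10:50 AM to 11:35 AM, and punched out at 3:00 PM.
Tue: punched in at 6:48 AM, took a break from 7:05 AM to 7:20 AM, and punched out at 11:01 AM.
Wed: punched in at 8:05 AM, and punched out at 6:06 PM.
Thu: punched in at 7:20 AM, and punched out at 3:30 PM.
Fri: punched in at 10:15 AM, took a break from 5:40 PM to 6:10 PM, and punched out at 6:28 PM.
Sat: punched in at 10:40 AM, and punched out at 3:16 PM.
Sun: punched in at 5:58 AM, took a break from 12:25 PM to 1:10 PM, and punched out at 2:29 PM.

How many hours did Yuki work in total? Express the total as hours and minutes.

Mon: 8:56 AM–3:00 PM = 6 h 4 min; less 45 min break → 5 h 19 min
Tue: 6:48 AM–11:01 AM = 4 h 13 min; less 15 min break → 3 h 58 min
Wed: 8:05 AM–6:06 PM = 10 h 1 min
Thu: 7:20 AM–3:30 PM = 8 h 10 min
Fri: 10:15 AM–6:28 PM = 8 h 13 min; less 30 min break → 7 h 43 min
Sat: 10:40 AM–3:16 PM = 4 h 36 min
Sun: 5:58 AM–2:29 PM = 8 h 31 min; less 45 min break → 7 h 46 min
Total: 5 h 19 min + 3 h 58 min + 10 h 1 min + 8 h 10 min + 7 h 43 min + 4 h 36 min + 7 h 46 min = 47 h 33 min.

47 h 33 min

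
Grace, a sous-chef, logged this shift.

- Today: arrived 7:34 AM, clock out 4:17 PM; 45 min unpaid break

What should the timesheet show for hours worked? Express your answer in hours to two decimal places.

Today: 7:34 AM–4:17 PM = 8 h 43 min; less 45 min break → 7 h 58 min

7.97 hours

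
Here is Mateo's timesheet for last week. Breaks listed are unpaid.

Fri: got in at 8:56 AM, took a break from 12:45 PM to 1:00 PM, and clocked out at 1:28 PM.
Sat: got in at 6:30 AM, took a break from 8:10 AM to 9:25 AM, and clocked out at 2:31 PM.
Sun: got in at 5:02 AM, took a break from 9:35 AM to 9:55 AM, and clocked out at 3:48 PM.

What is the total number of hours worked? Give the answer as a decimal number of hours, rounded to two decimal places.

21.48 hours

Fri: 8:56 AM–1:28 PM = 4 h 32 min; less 15 min break → 4 h 17 min
Sat: 6:30 AM–2:31 PM = 8 h 1 min; less 75 min break → 6 h 46 min
Sun: 5:02 AM–3:48 PM = 10 h 46 min; less 20 min break → 10 h 26 min
Total: 4 h 17 min + 6 h 46 min + 10 h 26 min = 21 h 29 min.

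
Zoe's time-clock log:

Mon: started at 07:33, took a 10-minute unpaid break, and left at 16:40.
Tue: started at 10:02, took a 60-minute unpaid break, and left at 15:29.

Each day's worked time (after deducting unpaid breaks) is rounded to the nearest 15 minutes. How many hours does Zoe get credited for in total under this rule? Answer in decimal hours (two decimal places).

13.50 hours

Mon: 07:33–16:40 = 9 h 7 min − 10 min = 8 h 57 min → rounds to 9 h 0 min
Tue: 10:02–15:29 = 5 h 27 min − 60 min = 4 h 27 min → rounds to 4 h 30 min
Total credited: 13 h 30 min.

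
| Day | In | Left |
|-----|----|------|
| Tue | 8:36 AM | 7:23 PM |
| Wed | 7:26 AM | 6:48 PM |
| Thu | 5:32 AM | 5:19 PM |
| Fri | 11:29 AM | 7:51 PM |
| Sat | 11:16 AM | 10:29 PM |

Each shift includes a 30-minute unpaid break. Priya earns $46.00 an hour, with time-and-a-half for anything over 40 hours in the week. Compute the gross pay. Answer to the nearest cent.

Tue: 8:36 AM–7:23 PM = 10 h 47 min; less 30 min break → 10 h 17 min
Wed: 7:26 AM–6:48 PM = 11 h 22 min; less 30 min break → 10 h 52 min
Thu: 5:32 AM–5:19 PM = 11 h 47 min; less 30 min break → 11 h 17 min
Fri: 11:29 AM–7:51 PM = 8 h 22 min; less 30 min break → 7 h 52 min
Sat: 11:16 AM–10:29 PM = 11 h 13 min; less 30 min break → 10 h 43 min
Total worked: 51 h 1 min = 3061 min.
Regular 40 h 0 min = 2400 min at $46.00/h; overtime 11 h 1 min = 661 min at $69.00/h.
Pay = (2400 × $46.00 + 661 × $69.00) ÷ 60 = $2600.15.

$2600.15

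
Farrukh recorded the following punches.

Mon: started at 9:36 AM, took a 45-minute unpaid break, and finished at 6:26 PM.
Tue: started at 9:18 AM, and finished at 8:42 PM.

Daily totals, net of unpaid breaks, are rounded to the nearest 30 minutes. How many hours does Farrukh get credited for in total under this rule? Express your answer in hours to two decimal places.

Mon: 9:36 AM–6:26 PM = 8 h 50 min − 45 min = 8 h 5 min → rounds to 8 h 0 min
Tue: 9:18 AM–8:42 PM = 11 h 24 min → rounds to 11 h 30 min
Total credited: 19 h 30 min.

19.50 hours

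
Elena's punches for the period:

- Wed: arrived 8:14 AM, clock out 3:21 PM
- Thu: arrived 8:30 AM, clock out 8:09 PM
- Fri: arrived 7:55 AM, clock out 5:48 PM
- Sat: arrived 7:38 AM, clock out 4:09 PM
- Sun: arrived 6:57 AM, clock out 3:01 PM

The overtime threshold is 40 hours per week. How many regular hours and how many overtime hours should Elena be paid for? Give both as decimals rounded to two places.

Regular 40.00 hours, overtime 5.23 hours

Wed: 8:14 AM–3:21 PM = 7 h 7 min
Thu: 8:30 AM–8:09 PM = 11 h 39 min
Fri: 7:55 AM–5:48 PM = 9 h 53 min
Sat: 7:38 AM–4:09 PM = 8 h 31 min
Sun: 6:57 AM–3:01 PM = 8 h 4 min
Total worked: 45 h 14 min = 45.23 h.
Threshold 40 h → overtime 5 h 14 min, regular 40 h 0 min.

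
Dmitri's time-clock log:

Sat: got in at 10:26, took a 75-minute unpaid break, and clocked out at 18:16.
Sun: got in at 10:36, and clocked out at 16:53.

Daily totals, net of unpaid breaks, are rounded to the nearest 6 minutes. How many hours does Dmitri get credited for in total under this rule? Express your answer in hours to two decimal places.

Sat: 10:26–18:16 = 7 h 50 min − 75 min = 6 h 35 min → rounds to 6 h 36 min
Sun: 10:36–16:53 = 6 h 17 min → rounds to 6 h 18 min
Total credited: 12 h 54 min.

12.90 hours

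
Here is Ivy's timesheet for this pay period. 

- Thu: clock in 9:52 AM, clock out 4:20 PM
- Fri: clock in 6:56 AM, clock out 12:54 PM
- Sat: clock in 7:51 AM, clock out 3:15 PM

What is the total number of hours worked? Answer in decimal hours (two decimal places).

19.83 hours

Thu: 9:52 AM–4:20 PM = 6 h 28 min
Fri: 6:56 AM–12:54 PM = 5 h 58 min
Sat: 7:51 AM–3:15 PM = 7 h 24 min
Total: 6 h 28 min + 5 h 58 min + 7 h 24 min = 19 h 50 min.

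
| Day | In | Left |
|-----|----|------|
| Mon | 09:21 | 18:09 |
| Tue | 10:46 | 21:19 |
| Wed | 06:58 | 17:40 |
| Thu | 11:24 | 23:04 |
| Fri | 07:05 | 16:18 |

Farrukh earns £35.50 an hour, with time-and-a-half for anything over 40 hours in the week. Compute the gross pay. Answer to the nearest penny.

£2002.20

Mon: 09:21–18:09 = 8 h 48 min
Tue: 10:46–21:19 = 10 h 33 min
Wed: 06:58–17:40 = 10 h 42 min
Thu: 11:24–23:04 = 11 h 40 min
Fri: 07:05–16:18 = 9 h 13 min
Total worked: 50 h 56 min = 3056 min.
Regular 40 h 0 min = 2400 min at £35.50/h; overtime 10 h 56 min = 656 min at £53.25/h.
Pay = (2400 × £35.50 + 656 × £53.25) ÷ 60 = £2002.20.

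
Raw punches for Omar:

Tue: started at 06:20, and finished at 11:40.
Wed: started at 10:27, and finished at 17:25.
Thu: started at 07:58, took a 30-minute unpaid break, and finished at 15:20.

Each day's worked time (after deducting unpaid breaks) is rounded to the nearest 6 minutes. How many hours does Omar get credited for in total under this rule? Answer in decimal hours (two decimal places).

Tue: 06:20–11:40 = 5 h 20 min → rounds to 5 h 18 min
Wed: 10:27–17:25 = 6 h 58 min → rounds to 7 h 0 min
Thu: 07:58–15:20 = 7 h 22 min − 30 min = 6 h 52 min → rounds to 6 h 54 min
Total credited: 19 h 12 min.

19.20 hours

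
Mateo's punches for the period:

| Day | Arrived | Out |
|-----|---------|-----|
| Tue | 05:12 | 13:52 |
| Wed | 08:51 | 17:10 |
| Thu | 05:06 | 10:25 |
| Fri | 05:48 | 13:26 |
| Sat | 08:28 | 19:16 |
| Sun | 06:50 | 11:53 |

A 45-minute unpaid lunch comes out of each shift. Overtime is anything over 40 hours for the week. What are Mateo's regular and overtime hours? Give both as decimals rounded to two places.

Tue: 05:12–13:52 = 8 h 40 min; less 45 min break → 7 h 55 min
Wed: 08:51–17:10 = 8 h 19 min; less 45 min break → 7 h 34 min
Thu: 05:06–10:25 = 5 h 19 min; less 45 min break → 4 h 34 min
Fri: 05:48–13:26 = 7 h 38 min; less 45 min break → 6 h 53 min
Sat: 08:28–19:16 = 10 h 48 min; less 45 min break → 10 h 3 min
Sun: 06:50–11:53 = 5 h 3 min; less 45 min break → 4 h 18 min
Total worked: 41 h 17 min = 41.28 h.
Threshold 40 h → overtime 1 h 17 min, regular 40 h 0 min.

Regular 40.00 hours, overtime 1.28 hours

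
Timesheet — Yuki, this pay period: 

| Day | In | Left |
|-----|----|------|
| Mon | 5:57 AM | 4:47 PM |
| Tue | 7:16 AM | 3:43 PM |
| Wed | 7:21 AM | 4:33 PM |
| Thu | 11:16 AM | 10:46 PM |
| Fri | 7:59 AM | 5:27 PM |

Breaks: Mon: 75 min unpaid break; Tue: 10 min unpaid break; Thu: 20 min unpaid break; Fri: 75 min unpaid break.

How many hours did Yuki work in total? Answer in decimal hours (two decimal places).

Mon: 5:57 AM–4:47 PM = 10 h 50 min; less 75 min break → 9 h 35 min
Tue: 7:16 AM–3:43 PM = 8 h 27 min; less 10 min break → 8 h 17 min
Wed: 7:21 AM–4:33 PM = 9 h 12 min
Thu: 11:16 AM–10:46 PM = 11 h 30 min; less 20 min break → 11 h 10 min
Fri: 7:59 AM–5:27 PM = 9 h 28 min; less 75 min break → 8 h 13 min
Total: 9 h 35 min + 8 h 17 min + 9 h 12 min + 11 h 10 min + 8 h 13 min = 46 h 27 min.

46.45 hours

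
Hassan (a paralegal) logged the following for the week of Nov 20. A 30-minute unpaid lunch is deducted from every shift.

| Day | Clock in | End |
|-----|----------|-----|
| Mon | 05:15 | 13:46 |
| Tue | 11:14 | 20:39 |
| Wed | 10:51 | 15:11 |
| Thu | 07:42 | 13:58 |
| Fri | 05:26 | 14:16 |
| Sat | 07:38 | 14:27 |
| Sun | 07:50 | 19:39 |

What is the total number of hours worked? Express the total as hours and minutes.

Mon: 05:15–13:46 = 8 h 31 min; less 30 min break → 8 h 1 min
Tue: 11:14–20:39 = 9 h 25 min; less 30 min break → 8 h 55 min
Wed: 10:51–15:11 = 4 h 20 min; less 30 min break → 3 h 50 min
Thu: 07:42–13:58 = 6 h 16 min; less 30 min break → 5 h 46 min
Fri: 05:26–14:16 = 8 h 50 min; less 30 min break → 8 h 20 min
Sat: 07:38–14:27 = 6 h 49 min; less 30 min break → 6 h 19 min
Sun: 07:50–19:39 = 11 h 49 min; less 30 min break → 11 h 19 min
Total: 8 h 1 min + 8 h 55 min + 3 h 50 min + 5 h 46 min + 8 h 20 min + 6 h 19 min + 11 h 19 min = 52 h 30 min.

52 h 30 min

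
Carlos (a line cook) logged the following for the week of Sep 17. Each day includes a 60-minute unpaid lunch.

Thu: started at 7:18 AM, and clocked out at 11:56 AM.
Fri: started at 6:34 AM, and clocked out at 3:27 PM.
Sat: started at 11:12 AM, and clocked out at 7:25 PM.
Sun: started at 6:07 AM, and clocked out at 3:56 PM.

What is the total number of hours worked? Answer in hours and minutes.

27 h 33 min

Thu: 7:18 AM–11:56 AM = 4 h 38 min; less 60 min break → 3 h 38 min
Fri: 6:34 AM–3:27 PM = 8 h 53 min; less 60 min break → 7 h 53 min
Sat: 11:12 AM–7:25 PM = 8 h 13 min; less 60 min break → 7 h 13 min
Sun: 6:07 AM–3:56 PM = 9 h 49 min; less 60 min break → 8 h 49 min
Total: 3 h 38 min + 7 h 53 min + 7 h 13 min + 8 h 49 min = 27 h 33 min.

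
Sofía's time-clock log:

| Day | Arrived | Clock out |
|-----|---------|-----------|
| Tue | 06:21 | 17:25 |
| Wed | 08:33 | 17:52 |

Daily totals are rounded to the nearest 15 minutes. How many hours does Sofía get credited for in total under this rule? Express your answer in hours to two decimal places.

Tue: 06:21–17:25 = 11 h 4 min → rounds to 11 h 0 min
Wed: 08:33–17:52 = 9 h 19 min → rounds to 9 h 15 min
Total credited: 20 h 15 min.

20.25 hours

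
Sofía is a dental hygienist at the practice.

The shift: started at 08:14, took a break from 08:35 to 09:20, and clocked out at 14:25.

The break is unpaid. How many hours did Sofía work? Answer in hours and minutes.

5 h 26 min

The shift: 08:14–14:25 = 6 h 11 min; less 45 min break → 5 h 26 min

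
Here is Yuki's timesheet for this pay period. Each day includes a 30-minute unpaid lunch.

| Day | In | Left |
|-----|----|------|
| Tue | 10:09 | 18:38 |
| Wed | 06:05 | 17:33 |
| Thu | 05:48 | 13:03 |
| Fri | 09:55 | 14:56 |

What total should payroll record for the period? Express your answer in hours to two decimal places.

Tue: 10:09–18:38 = 8 h 29 min; less 30 min break → 7 h 59 min
Wed: 06:05–17:33 = 11 h 28 min; less 30 min break → 10 h 58 min
Thu: 05:48–13:03 = 7 h 15 min; less 30 min break → 6 h 45 min
Fri: 09:55–14:56 = 5 h 1 min; less 30 min break → 4 h 31 min
Total: 7 h 59 min + 10 h 58 min + 6 h 45 min + 4 h 31 min = 30 h 13 min.

30.22 hours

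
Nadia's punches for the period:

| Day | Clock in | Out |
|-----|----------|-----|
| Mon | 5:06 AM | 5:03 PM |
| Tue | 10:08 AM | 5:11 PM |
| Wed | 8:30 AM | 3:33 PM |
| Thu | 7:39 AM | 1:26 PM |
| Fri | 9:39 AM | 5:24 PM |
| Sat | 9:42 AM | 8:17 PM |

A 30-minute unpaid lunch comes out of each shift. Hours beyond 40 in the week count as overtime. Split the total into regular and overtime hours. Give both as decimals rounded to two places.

Mon: 5:06 AM–5:03 PM = 11 h 57 min; less 30 min break → 11 h 27 min
Tue: 10:08 AM–5:11 PM = 7 h 3 min; less 30 min break → 6 h 33 min
Wed: 8:30 AM–3:33 PM = 7 h 3 min; less 30 min break → 6 h 33 min
Thu: 7:39 AM–1:26 PM = 5 h 47 min; less 30 min break → 5 h 17 min
Fri: 9:39 AM–5:24 PM = 7 h 45 min; less 30 min break → 7 h 15 min
Sat: 9:42 AM–8:17 PM = 10 h 35 min; less 30 min break → 10 h 5 min
Total worked: 47 h 10 min = 47.17 h.
Threshold 40 h → overtime 7 h 10 min, regular 40 h 0 min.

Regular 40.00 hours, overtime 7.17 hours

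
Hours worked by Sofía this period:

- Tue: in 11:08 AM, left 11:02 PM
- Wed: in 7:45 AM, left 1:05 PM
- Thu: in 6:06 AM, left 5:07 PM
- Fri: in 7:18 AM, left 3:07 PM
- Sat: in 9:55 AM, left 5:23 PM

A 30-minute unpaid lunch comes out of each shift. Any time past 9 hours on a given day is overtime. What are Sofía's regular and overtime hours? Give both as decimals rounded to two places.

Regular 37.12 hours, overtime 3.92 hours

Tue: 11:08 AM–11:02 PM = 11 h 54 min; less 30 min break → 11 h 24 min
Wed: 7:45 AM–1:05 PM = 5 h 20 min; less 30 min break → 4 h 50 min
Thu: 6:06 AM–5:07 PM = 11 h 1 min; less 30 min break → 10 h 31 min
Fri: 7:18 AM–3:07 PM = 7 h 49 min; less 30 min break → 7 h 19 min
Sat: 9:55 AM–5:23 PM = 7 h 28 min; less 30 min break → 6 h 58 min
Tue reg 9 h 0 min / OT 2 h 24 min; Wed reg 4 h 50 min / OT 0 h 0 min; Thu reg 9 h 0 min / OT 1 h 31 min; Fri reg 7 h 19 min / OT 0 h 0 min; Sat reg 6 h 58 min / OT 0 h 0 min.
Totals: regular 37 h 7 min, overtime 3 h 55 min.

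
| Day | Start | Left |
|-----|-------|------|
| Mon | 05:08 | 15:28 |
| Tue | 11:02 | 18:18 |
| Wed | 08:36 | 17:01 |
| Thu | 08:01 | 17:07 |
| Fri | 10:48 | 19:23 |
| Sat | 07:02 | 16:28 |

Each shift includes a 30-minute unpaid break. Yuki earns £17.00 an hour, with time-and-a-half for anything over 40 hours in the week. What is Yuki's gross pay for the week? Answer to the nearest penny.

Mon: 05:08–15:28 = 10 h 20 min; less 30 min break → 9 h 50 min
Tue: 11:02–18:18 = 7 h 16 min; less 30 min break → 6 h 46 min
Wed: 08:36–17:01 = 8 h 25 min; less 30 min break → 7 h 55 min
Thu: 08:01–17:07 = 9 h 6 min; less 30 min break → 8 h 36 min
Fri: 10:48–19:23 = 8 h 35 min; less 30 min break → 8 h 5 min
Sat: 07:02–16:28 = 9 h 26 min; less 30 min break → 8 h 56 min
Total worked: 50 h 8 min = 3008 min.
Regular 40 h 0 min = 2400 min at £17.00/h; overtime 10 h 8 min = 608 min at £25.50/h.
Pay = (2400 × £17.00 + 608 × £25.50) ÷ 60 = £938.40.

£938.40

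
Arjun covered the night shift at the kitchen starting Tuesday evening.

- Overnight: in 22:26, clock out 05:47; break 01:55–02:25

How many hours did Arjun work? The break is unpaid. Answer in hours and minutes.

6 h 51 min

Overnight: 22:26 → midnight = 1 h 34 min; midnight → 05:47 = 5 h 47 min; span 7 h 21 min; less 30 min break → 6 h 51 min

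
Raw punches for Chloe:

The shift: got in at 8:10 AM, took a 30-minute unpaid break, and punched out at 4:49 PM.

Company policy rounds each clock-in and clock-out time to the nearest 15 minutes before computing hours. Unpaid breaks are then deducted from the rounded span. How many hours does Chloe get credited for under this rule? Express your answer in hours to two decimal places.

8.00 hours

The shift: in 8:10 AM→8:15 AM, out 4:49 PM→4:45 PM; 8 h 30 min − 30 min = 8 h 0 min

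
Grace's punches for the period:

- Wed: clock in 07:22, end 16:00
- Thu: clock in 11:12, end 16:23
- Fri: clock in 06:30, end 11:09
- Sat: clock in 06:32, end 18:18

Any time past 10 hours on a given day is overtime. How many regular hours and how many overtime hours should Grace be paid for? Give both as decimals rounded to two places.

Wed: 07:22–16:00 = 8 h 38 min
Thu: 11:12–16:23 = 5 h 11 min
Fri: 06:30–11:09 = 4 h 39 min
Sat: 06:32–18:18 = 11 h 46 min
Wed reg 8 h 38 min / OT 0 h 0 min; Thu reg 5 h 11 min / OT 0 h 0 min; Fri reg 4 h 39 min / OT 0 h 0 min; Sat reg 10 h 0 min / OT 1 h 46 min.
Totals: regular 28 h 28 min, overtime 1 h 46 min.

Regular 28.47 hours, overtime 1.77 hours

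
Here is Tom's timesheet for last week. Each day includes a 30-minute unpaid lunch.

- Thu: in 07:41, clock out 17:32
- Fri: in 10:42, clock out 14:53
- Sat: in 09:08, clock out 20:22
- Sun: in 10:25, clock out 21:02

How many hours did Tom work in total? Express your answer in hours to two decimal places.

Thu: 07:41–17:32 = 9 h 51 min; less 30 min break → 9 h 21 min
Fri: 10:42–14:53 = 4 h 11 min; less 30 min break → 3 h 41 min
Sat: 09:08–20:22 = 11 h 14 min; less 30 min break → 10 h 44 min
Sun: 10:25–21:02 = 10 h 37 min; less 30 min break → 10 h 7 min
Total: 9 h 21 min + 3 h 41 min + 10 h 44 min + 10 h 7 min = 33 h 53 min.

33.88 hours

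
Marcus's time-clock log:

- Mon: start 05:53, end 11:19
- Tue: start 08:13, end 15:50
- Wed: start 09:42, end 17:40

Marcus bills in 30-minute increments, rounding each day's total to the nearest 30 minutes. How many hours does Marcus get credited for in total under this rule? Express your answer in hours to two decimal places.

Mon: 05:53–11:19 = 5 h 26 min → rounds to 5 h 30 min
Tue: 08:13–15:50 = 7 h 37 min → rounds to 7 h 30 min
Wed: 09:42–17:40 = 7 h 58 min → rounds to 8 h 0 min
Total credited: 21 h 0 min.

21.00 hours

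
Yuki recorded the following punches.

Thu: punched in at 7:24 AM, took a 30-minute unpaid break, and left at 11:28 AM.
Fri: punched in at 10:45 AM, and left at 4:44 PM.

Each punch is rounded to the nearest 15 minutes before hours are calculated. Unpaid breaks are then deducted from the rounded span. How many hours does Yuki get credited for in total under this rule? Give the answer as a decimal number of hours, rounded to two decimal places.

9.50 hours

Thu: in 7:24 AM→7:30 AM, out 11:28 AM→11:30 AM; 4 h 0 min − 30 min = 3 h 30 min
Fri: in 10:45 AM→10:45 AM, out 4:44 PM→4:45 PM; 6 h 0 min
Total credited: 9 h 30 min.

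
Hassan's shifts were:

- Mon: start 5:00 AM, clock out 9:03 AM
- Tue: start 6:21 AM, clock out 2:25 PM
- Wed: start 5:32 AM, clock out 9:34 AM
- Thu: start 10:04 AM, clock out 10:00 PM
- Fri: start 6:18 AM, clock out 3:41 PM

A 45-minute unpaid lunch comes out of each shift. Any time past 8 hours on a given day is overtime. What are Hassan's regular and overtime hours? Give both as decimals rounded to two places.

Mon: 5:00 AM–9:03 AM = 4 h 3 min; less 45 min break → 3 h 18 min
Tue: 6:21 AM–2:25 PM = 8 h 4 min; less 45 min break → 7 h 19 min
Wed: 5:32 AM–9:34 AM = 4 h 2 min; less 45 min break → 3 h 17 min
Thu: 10:04 AM–10:00 PM = 11 h 56 min; less 45 min break → 11 h 11 min
Fri: 6:18 AM–3:41 PM = 9 h 23 min; less 45 min break → 8 h 38 min
Mon reg 3 h 18 min / OT 0 h 0 min; Tue reg 7 h 19 min / OT 0 h 0 min; Wed reg 3 h 17 min / OT 0 h 0 min; Thu reg 8 h 0 min / OT 3 h 11 min; Fri reg 8 h 0 min / OT 0 h 38 min.
Totals: regular 29 h 54 min, overtime 3 h 49 min.

Regular 29.90 hours, overtime 3.82 hours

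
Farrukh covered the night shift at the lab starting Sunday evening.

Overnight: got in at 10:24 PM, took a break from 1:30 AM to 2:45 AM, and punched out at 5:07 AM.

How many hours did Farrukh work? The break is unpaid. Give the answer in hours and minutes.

Overnight: 10:24 PM → midnight = 1 h 36 min; midnight → 5:07 AM = 5 h 7 min; span 6 h 43 min; less 75 min break → 5 h 28 min

5 h 28 min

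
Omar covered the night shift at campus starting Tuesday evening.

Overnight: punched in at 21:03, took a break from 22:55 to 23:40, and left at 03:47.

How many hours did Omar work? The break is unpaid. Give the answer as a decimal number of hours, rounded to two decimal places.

5.98 hours

Overnight: 21:03 → midnight = 2 h 57 min; midnight → 03:47 = 3 h 47 min; span 6 h 44 min; less 45 min break → 5 h 59 min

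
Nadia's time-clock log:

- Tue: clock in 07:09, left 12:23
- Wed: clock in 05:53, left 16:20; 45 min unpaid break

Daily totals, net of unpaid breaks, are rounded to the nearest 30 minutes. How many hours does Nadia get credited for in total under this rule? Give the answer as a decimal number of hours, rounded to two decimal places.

14.50 hours

Tue: 07:09–12:23 = 5 h 14 min → rounds to 5 h 0 min
Wed: 05:53–16:20 = 10 h 27 min − 45 min = 9 h 42 min → rounds to 9 h 30 min
Total credited: 14 h 30 min.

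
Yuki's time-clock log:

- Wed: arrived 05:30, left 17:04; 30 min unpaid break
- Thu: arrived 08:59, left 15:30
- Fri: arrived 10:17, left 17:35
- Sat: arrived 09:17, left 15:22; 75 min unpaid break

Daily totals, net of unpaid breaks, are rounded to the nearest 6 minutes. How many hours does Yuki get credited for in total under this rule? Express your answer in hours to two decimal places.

29.70 hours

Wed: 05:30–17:04 = 11 h 34 min − 30 min = 11 h 4 min → rounds to 11 h 6 min
Thu: 08:59–15:30 = 6 h 31 min → rounds to 6 h 30 min
Fri: 10:17–17:35 = 7 h 18 min → rounds to 7 h 18 min
Sat: 09:17–15:22 = 6 h 5 min − 75 min = 4 h 50 min → rounds to 4 h 48 min
Total credited: 29 h 42 min.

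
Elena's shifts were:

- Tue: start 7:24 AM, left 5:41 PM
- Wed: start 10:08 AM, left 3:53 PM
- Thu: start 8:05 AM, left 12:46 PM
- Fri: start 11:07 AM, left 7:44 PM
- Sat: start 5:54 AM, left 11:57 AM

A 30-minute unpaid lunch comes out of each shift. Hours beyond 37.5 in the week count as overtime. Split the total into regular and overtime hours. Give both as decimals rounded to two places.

Tue: 7:24 AM–5:41 PM = 10 h 17 min; less 30 min break → 9 h 47 min
Wed: 10:08 AM–3:53 PM = 5 h 45 min; less 30 min break → 5 h 15 min
Thu: 8:05 AM–12:46 PM = 4 h 41 min; less 30 min break → 4 h 11 min
Fri: 11:07 AM–7:44 PM = 8 h 37 min; less 30 min break → 8 h 7 min
Sat: 5:54 AM–11:57 AM = 6 h 3 min; less 30 min break → 5 h 33 min
Total worked: 32 h 53 min = 32.88 h.
Threshold 37.5 h → overtime 0 h 0 min, regular 32 h 53 min.

Regular 32.88 hours, overtime 0.00 hours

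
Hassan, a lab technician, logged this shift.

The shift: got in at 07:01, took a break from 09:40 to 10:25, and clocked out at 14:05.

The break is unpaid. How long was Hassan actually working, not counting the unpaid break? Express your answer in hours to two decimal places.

6.32 hours

The shift: 07:01–14:05 = 7 h 4 min; less 45 min break → 6 h 19 min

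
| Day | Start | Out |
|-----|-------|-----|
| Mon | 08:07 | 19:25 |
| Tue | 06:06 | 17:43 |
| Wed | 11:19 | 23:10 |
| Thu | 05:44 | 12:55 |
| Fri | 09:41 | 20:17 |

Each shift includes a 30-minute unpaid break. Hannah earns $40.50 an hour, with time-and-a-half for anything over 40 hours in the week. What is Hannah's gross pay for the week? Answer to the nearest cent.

$2230.54

Mon: 08:07–19:25 = 11 h 18 min; less 30 min break → 10 h 48 min
Tue: 06:06–17:43 = 11 h 37 min; less 30 min break → 11 h 7 min
Wed: 11:19–23:10 = 11 h 51 min; less 30 min break → 11 h 21 min
Thu: 05:44–12:55 = 7 h 11 min; less 30 min break → 6 h 41 min
Fri: 09:41–20:17 = 10 h 36 min; less 30 min break → 10 h 6 min
Total worked: 50 h 3 min = 3003 min.
Regular 40 h 0 min = 2400 min at $40.50/h; overtime 10 h 3 min = 603 min at $60.75/h.
Pay = (2400 × $40.50 + 603 × $60.75) ÷ 60 = $2230.54.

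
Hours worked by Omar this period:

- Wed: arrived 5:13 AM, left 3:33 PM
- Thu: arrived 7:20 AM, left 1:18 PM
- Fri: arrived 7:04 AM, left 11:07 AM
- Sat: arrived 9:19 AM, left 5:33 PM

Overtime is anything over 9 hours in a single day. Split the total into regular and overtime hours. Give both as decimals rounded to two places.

Regular 27.25 hours, overtime 1.33 hours

Wed: 5:13 AM–3:33 PM = 10 h 20 min
Thu: 7:20 AM–1:18 PM = 5 h 58 min
Fri: 7:04 AM–11:07 AM = 4 h 3 min
Sat: 9:19 AM–5:33 PM = 8 h 14 min
Wed reg 9 h 0 min / OT 1 h 20 min; Thu reg 5 h 58 min / OT 0 h 0 min; Fri reg 4 h 3 min / OT 0 h 0 min; Sat reg 8 h 14 min / OT 0 h 0 min.
Totals: regular 27 h 15 min, overtime 1 h 20 min.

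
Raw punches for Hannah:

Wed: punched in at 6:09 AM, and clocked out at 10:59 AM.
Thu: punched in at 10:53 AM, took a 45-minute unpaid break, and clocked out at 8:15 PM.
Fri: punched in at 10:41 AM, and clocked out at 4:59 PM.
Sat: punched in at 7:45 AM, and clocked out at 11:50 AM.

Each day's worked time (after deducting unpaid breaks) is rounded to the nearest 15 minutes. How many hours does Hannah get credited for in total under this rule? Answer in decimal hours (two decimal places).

Wed: 6:09 AM–10:59 AM = 4 h 50 min → rounds to 4 h 45 min
Thu: 10:53 AM–8:15 PM = 9 h 22 min − 45 min = 8 h 37 min → rounds to 8 h 30 min
Fri: 10:41 AM–4:59 PM = 6 h 18 min → rounds to 6 h 15 min
Sat: 7:45 AM–11:50 AM = 4 h 5 min → rounds to 4 h 0 min
Total credited: 23 h 30 min.

23.50 hours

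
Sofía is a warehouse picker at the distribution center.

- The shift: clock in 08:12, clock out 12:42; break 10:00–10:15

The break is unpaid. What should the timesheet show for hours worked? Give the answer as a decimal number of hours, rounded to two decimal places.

The shift: 08:12–12:42 = 4 h 30 min; less 15 min break → 4 h 15 min

4.25 hours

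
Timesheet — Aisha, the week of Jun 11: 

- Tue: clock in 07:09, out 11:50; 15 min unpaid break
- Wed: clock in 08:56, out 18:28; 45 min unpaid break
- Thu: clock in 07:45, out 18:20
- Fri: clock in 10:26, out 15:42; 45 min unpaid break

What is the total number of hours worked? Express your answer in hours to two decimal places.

28.32 hours

Tue: 07:09–11:50 = 4 h 41 min; less 15 min break → 4 h 26 min
Wed: 08:56–18:28 = 9 h 32 min; less 45 min break → 8 h 47 min
Thu: 07:45–18:20 = 10 h 35 min
Fri: 10:26–15:42 = 5 h 16 min; less 45 min break → 4 h 31 min
Total: 4 h 26 min + 8 h 47 min + 10 h 35 min + 4 h 31 min = 28 h 19 min.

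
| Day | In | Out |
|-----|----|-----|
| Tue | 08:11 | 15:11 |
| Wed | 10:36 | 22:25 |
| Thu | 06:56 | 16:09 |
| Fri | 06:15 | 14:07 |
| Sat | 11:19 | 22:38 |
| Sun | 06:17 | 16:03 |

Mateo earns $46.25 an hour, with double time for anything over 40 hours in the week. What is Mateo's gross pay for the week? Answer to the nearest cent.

Tue: 08:11–15:11 = 7 h 0 min
Wed: 10:36–22:25 = 11 h 49 min
Thu: 06:56–16:09 = 9 h 13 min
Fri: 06:15–14:07 = 7 h 52 min
Sat: 11:19–22:38 = 11 h 19 min
Sun: 06:17–16:03 = 9 h 46 min
Total worked: 56 h 59 min = 3419 min.
Regular 40 h 0 min = 2400 min at $46.25/h; overtime 16 h 59 min = 1019 min at $92.50/h.
Pay = (2400 × $46.25 + 1019 × $92.50) ÷ 60 = $3420.96.

$3420.96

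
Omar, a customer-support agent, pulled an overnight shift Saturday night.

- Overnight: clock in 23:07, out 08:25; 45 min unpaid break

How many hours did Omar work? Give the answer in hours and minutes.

Overnight: 23:07 → midnight = 0 h 53 min; midnight → 08:25 = 8 h 25 min; span 9 h 18 min; less 45 min break → 8 h 33 min

8 h 33 min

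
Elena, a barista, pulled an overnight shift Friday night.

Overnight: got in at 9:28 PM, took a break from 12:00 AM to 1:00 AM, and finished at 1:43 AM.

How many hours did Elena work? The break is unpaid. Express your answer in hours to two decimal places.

Overnight: 9:28 PM → midnight = 2 h 32 min; midnight → 1:43 AM = 1 h 43 min; span 4 h 15 min; less 60 min break → 3 h 15 min

3.25 hours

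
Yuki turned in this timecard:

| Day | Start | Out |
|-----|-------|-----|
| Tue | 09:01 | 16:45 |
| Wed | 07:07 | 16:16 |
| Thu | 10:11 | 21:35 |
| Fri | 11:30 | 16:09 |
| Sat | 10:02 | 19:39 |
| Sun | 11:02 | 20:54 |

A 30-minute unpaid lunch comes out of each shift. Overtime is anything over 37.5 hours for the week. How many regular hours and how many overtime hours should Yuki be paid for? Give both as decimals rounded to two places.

Tue: 09:01–16:45 = 7 h 44 min; less 30 min break → 7 h 14 min
Wed: 07:07–16:16 = 9 h 9 min; less 30 min break → 8 h 39 min
Thu: 10:11–21:35 = 11 h 24 min; less 30 min break → 10 h 54 min
Fri: 11:30–16:09 = 4 h 39 min; less 30 min break → 4 h 9 min
Sat: 10:02–19:39 = 9 h 37 min; less 30 min break → 9 h 7 min
Sun: 11:02–20:54 = 9 h 52 min; less 30 min break → 9 h 22 min
Total worked: 49 h 25 min = 49.42 h.
Threshold 37.5 h → overtime 11 h 55 min, regular 37 h 30 min.

Regular 37.50 hours, overtime 11.92 hours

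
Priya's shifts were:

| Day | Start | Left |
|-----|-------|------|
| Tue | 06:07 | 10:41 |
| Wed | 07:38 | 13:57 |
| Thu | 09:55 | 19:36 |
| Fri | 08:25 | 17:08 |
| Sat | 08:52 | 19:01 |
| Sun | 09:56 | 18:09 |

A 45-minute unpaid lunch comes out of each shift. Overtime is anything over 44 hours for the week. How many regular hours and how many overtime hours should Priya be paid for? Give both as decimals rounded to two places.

Tue: 06:07–10:41 = 4 h 34 min; less 45 min break → 3 h 49 min
Wed: 07:38–13:57 = 6 h 19 min; less 45 min break → 5 h 34 min
Thu: 09:55–19:36 = 9 h 41 min; less 45 min break → 8 h 56 min
Fri: 08:25–17:08 = 8 h 43 min; less 45 min break → 7 h 58 min
Sat: 08:52–19:01 = 10 h 9 min; less 45 min break → 9 h 24 min
Sun: 09:56–18:09 = 8 h 13 min; less 45 min break → 7 h 28 min
Total worked: 43 h 9 min = 43.15 h.
Threshold 44 h → overtime 0 h 0 min, regular 43 h 9 min.

Regular 43.15 hours, overtime 0.00 hours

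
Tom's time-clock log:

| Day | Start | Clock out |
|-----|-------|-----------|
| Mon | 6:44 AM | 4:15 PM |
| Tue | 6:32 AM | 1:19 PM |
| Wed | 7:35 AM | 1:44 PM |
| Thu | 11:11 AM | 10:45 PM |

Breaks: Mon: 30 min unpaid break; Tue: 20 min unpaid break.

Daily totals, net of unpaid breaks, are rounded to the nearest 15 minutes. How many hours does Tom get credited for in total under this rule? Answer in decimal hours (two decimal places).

33.25 hours

Mon: 6:44 AM–4:15 PM = 9 h 31 min − 30 min = 9 h 1 min → rounds to 9 h 0 min
Tue: 6:32 AM–1:19 PM = 6 h 47 min − 20 min = 6 h 27 min → rounds to 6 h 30 min
Wed: 7:35 AM–1:44 PM = 6 h 9 min → rounds to 6 h 15 min
Thu: 11:11 AM–10:45 PM = 11 h 34 min → rounds to 11 h 30 min
Total credited: 33 h 15 min.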